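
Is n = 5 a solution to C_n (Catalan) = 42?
Yes

Explanation: C_5 = C(10,5)/(5+1) = 252/6 = 42, which equals 42.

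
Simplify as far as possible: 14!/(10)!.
This equals 14×13×...×11 = 24,024.

Answer: 24,024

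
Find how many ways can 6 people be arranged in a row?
720

Explanation: Arrangements of 6 distinct objects: 6! = 720.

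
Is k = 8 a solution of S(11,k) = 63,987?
S(11,8) = 8·S(10,8) + S(10,7) = 8·750 + 5,880 = 11,880, which does not equal 63,987.
Final answer: No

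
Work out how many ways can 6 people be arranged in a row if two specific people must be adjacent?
Treat pair as unit: (6-1)! arrangements × 2 internal orders = 240.

Answer: 240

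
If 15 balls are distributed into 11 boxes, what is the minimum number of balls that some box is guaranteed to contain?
2

Explanation: Pigeonhole: ⌈15/11⌉ = 2.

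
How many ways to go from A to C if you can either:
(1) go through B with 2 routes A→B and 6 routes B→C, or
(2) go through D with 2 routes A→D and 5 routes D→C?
22

Working:
Route via B: 2×6=12. Route via D: 2×5=10. Total: 22.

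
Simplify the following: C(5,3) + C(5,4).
15

Reasoning: By Pascal's identity: C(6,4) = 15.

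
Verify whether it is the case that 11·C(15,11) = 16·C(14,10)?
False

Working:
Absorption identity k·C(n,k) = n·C(n-1,k-1). LHS = 11·1365 = 15,015; RHS = 16·1001 = 16,016.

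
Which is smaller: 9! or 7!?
7!

Working:
9!=362,880, 7!=5,040. 9! > 7!.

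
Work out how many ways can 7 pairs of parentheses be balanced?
Using the Catalan number formula: C_n = C(2n, n) / (n+1)
C_7 = C(14, 7) / (7+1)
     = 3432 / 8
     = 429

Answer: 429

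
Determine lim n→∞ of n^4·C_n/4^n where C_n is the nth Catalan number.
∞

Solution: C_n ~ 4^n/(n^(3/2)√π), so n^4·C_n/4^n ~ n^(4 − 3/2)/√π → ∞.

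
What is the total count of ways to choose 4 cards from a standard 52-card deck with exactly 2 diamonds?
13 diamonds and 39 non-diamonds: C(13,2) × C(39,2) = 78 × 741 = 57,798.

Answer: 57,798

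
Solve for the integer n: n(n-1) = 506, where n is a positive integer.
23

Solution: n² − n − 506 = 0, so n = (1 ± √(1 + 4·506))/2 = (1 ± √2,025)/2 = (1 ± 45)/2, i.e. n = 23 or n = -22. Taking the positive root, n = 23 (check: 23×22 = 506).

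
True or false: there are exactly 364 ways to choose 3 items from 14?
True
C(14,3) = 364.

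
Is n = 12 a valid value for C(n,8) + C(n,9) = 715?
Yes

Solution: C(12,8) + C(12,9) = 495 + 220 = 715, which equals 715.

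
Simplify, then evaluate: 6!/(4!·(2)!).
15

Reasoning: This is C(6,4) = 15.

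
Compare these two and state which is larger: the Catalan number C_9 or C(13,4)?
C_9 = C(18,9)/(9+1) = 48,620/10 = 4,862; C(13,4) = 715.

Answer: C_9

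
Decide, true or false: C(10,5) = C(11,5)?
False

LHS = C(10,5) = 252; RHS = C(11,5) = 462. 252 ≠ 462, so the statement does not hold.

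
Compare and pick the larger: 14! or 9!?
14!

Solution: 14!=87,178,291,200, 9!=362,880. 14! > 9!.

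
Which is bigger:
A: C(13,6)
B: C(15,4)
A=C(13,6)=1,716, B=C(15,4)=1,365.

Answer: A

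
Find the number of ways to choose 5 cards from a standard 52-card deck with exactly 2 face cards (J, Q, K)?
652,080

Explanation: 12 face cards and 40 non-face cards: C(12,2) × C(40,3) = 66 × 9,880 = 652,080.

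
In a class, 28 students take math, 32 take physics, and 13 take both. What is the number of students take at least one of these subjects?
|A∪B| = |A|+|B|-|A∩B| = 28+32-13 = 47.

Answer: 47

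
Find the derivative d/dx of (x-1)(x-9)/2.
(2x - 10)/2

Working:
d/dx[(x-1)(x-9)] = (x-9) + (x-1) = 2x - 10. Dividing by 2 gives (2x - 10)/2.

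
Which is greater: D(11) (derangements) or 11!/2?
11!/2

Working:
D(11) = (11-1)·[D(10) + D(9)] = 10·[1,334,961 + 133,496] = 14,684,570; 11!/2 = 39,916,800/2 = 19,958,400.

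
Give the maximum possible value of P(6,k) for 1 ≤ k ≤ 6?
720
P(6,k) increases in k, so maximum at k = 6: 6! = 720.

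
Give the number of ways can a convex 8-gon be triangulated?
132

Using the Catalan number formula: C_n = C(2n, n) / (n+1)
C_6 = C(12, 6) / (6+1)
     = 924 / 7
     = 132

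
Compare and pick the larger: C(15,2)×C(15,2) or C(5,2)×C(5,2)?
C(15,2)×C(15,2)

C(15,2)×C(15,2)=11,025, C(5,2)×C(5,2)=100.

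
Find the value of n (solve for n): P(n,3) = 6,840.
20

Explanation: P(n,3) = n(n−1)(n−2) is increasing in n; n(n−1)(n−2) ≈ (n−1)^3 = 6,840 gives n ≈ 20.0. Check: P(18,3) = 4,896, P(19,3) = 5,814, P(20,3) = 6,840 ✓. So n = 20.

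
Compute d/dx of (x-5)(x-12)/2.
(2x - 17)/2

Reasoning: d/dx[(x-5)(x-12)] = (x-12) + (x-5) = 2x - 17. Dividing by 2 gives (2x - 17)/2.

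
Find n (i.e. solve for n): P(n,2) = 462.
22
P(n,2) = n(n−1) is increasing in n; n(n−1) ≈ (n−0.5)^2 = 462 gives n ≈ 22.0. Check: P(20,2) = 380, P(21,2) = 420, P(22,2) = 462 ✓. So n = 22.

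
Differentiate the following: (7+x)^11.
11(7+x)^10

Explanation: Using the power rule: d/dx (7+x)^11 = 11(7+x)^{10}.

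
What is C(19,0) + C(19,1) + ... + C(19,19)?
524,288

Sum of binomial coefficients = 2^19 = 524,288.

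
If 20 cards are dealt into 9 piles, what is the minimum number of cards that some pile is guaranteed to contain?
Pigeonhole: ⌈20/9⌉ = 3.

Answer: 3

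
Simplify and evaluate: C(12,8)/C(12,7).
5/8

Working:
C(n,k+1)/C(n,k) = (n−k)/(k+1). Here (12−7)/(7+1) = 5/8 = 5/8.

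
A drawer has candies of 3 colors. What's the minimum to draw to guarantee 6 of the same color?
16

Worst case: 5 of each = 15. One more: 16.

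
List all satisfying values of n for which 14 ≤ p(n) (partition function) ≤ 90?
7, 8, 9, 10, 11, 12

Working:
Tabulating p(n) via p(n) = p(n−1) + p(n−2) − p(n−5) − p(n−7) + …: p(6)=11; p(7)=15; p(8)=22; p(9)=30; p(10)=42; p(11)=56; p(12)=77; p(13)=101. So valid n = 7, 8, 9, 10, 11, 12.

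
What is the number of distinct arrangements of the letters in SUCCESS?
420

Explanation: Word has 7 letters (S=3, U=1, C=2, E=1). Arrangements: 7!/Π(k!) = 420.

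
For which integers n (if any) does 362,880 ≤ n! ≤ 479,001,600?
9, 10, 11, 12

n! is strictly increasing; 9! = 362,880 and 12! = 479,001,600, so valid n = 9, 10, 11, 12.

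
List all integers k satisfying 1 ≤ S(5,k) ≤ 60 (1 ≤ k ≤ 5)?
S(5,1)=1; S(5,2)=15; S(5,3)=25; S(5,4)=10; S(5,5)=1. So valid k = 1, 2, 3, 4, 5.

Answer: 1, 2, 3, 4, 5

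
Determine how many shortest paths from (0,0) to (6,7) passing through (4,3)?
525

To (4,3): C(7,4)=35. From there: C(6,2)=15. Total: 525.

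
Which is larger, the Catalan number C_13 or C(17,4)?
C_13 = C(26,13)/(13+1) = 10,400,600/14 = 742,900; C(17,4) = 2,380.

Answer: C_13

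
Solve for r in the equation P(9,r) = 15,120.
P(9,r) = 9·8·…·(9−r+1), a product of r factors. Multiplying down from 9: 9 = 9; 9·8 = 72; 9·8·7 = 504; 9·8·7·6 = 3,024; 9·8·7·6·5 = 15,120 ✓ (5 factors). So r = 5.
Final answer: 5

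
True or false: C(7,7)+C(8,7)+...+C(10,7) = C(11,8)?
Hockey stick identity gives Σ = C(11,8) = 165; RHS C(11,8) = 165.

Answer: True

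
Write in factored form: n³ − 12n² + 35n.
n(n − 5)(n − 7)

Reasoning: n³ − 12n² + 35n = n(n² − 12n + 35) = n(n − 5)(n − 7).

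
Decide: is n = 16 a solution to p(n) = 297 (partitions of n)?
No

Explanation: Pentagonal recurrence p(n) = p(n−1) + p(n−2) − p(n−5) − p(n−7) + …: p(16) = p(15) + p(14) − p(11) − p(9) + p(4) + p(1) = 176 + 135 − 56 − 30 + 5 + 1 = 231, which does not equal 297.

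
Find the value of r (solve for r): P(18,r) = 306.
2

Solution: P(18,r) = 18·17·…·(18−r+1), a product of r factors. Multiplying down from 18: 18 = 18; 18·17 = 306 ✓ (2 factors). So r = 2.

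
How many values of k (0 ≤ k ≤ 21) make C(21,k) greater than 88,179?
8

Solution: Row 21 is unimodal and symmetric about k=21/2. C(21,6)=54,264 ≤ 88,179; C(21,7)=116,280 > 88,179; by symmetry C(21,k) > 88,179 for k = 7..14. That's 14 - 7 + 1 = 8 values.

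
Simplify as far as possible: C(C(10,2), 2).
990

Reasoning: C(10,2) = 45, then C(45, 2) = 990.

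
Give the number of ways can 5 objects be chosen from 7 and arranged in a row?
2,520

Working:
P(7,5) = 7!/(7-5)! = 2,520.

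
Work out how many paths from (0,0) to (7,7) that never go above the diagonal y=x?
Counted by the Catalan number C_7: C_7 = C(14,7)/(7+1) = 3,432/8 = 429.

Answer: 429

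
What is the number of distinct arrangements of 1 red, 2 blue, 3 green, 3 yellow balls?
Multinomial: 9!/(1! × 2! × 3! × 3!) = 5,040.

Answer: 5,040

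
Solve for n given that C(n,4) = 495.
12

Reasoning: C(n,4) = n(n−1)(n−2)(n−3)/4! is increasing in n, and n(n−1)(n−2)(n−3) = 4!·495 = 11,880 ≈ (n−1.5)^4 gives n ≈ 11.9. Check: C(10,4) = 210, C(11,4) = 330, C(12,4) = 495 ✓. So n = 12.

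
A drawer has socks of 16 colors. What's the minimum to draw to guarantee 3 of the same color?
Worst case: 2 of each = 32. One more: 33.
Final answer: 33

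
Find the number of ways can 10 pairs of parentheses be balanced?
Using the Catalan number formula: C_n = C(2n, n) / (n+1)
C_10 = C(20, 10) / (10+1)
     = 184756 / 11
     = 16,796

Answer: 16,796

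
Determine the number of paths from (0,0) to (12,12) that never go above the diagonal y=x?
208,012

Working:
Counted by the Catalan number C_12: C_12 = C(24,12)/(12+1) = 2,704,156/13 = 208,012.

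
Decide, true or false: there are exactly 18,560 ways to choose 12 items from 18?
False

Working:
C(18,12) = 18,564 ≠ 18560.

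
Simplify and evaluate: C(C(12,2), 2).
2,145
C(12,2) = 66, then C(66, 2) = 2,145.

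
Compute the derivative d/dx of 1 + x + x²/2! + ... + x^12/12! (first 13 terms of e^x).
Differentiating term by term gives the first 12 terms of e^x.

Answer: 1 + x + x²/2! + ... + x^11/11!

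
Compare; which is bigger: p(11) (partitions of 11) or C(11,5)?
C(11,5)
Pentagonal recurrence p(n) = p(n−1) + p(n−2) − p(n−5) − p(n−7) + …: p(11) = p(10) + p(9) − p(6) − p(4) = 42 + 30 − 11 − 5 = 56; C(11,5) = 462.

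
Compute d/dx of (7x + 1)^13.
91(7x + 1)^12

Explanation: Chain rule: 13(7x+1)^{12} × 7 = 91(7x+1)^{12}.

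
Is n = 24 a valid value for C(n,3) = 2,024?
Yes
C(24,3) = 24·23·22/3! = 12,144/6 = 2,024, which equals 2,024.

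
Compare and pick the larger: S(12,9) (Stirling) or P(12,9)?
P(12,9)

Reasoning: S(12,9) = 9·S(11,9) + S(11,8) = 9·1,155 + 11,880 = 22,275; P(12,9) = 79,833,600.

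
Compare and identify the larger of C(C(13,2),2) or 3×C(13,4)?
C(C(13,2),2)
C(C(13,2),2)=3,003, 3×C(13,4)=2,145.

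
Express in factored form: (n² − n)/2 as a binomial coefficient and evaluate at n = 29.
C(n,2); C(29,2) = 406

Working:
(n² − n)/2 = n(n−1)/2 = C(n,2). At n = 29: C(29,2) = 406.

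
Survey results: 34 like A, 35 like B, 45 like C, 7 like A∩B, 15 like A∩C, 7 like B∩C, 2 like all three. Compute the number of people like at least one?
87

Reasoning: |A∪B∪C| = 34+35+45-7-15-7+2 = 87.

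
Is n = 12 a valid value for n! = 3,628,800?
No

12! = 12·11! = 12·39,916,800 = 479,001,600, which does not equal 3,628,800.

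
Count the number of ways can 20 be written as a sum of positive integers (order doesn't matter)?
627

Working:
Pentagonal recurrence p(n) = p(n−1) + p(n−2) − p(n−5) − p(n−7) + …: p(20) = p(19) + p(18) − p(15) − p(13) + p(8) + p(5) = 490 + 385 − 176 − 101 + 22 + 7 = 627.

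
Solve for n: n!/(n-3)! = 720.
10
n!/(n-3)! = n×(n-1)×(n-2), a product of 3 consecutive integers ≈ (n−1)^3. 720^(1/3) + 1 ≈ 10.0; check n = 10: 10×9×8 = 720 ✓. So n = 10.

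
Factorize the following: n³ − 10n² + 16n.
n(n − 2)(n − 8)

Reasoning: n³ − 10n² + 16n = n(n² − 10n + 16) = n(n − 2)(n − 8).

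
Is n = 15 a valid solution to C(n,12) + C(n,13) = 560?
Yes

Solution: C(15,12) + C(15,13) = 455 + 105 = 560, which equals 560.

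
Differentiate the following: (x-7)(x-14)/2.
(2x - 21)/2

Solution: d/dx[(x-7)(x-14)] = (x-14) + (x-7) = 2x - 21. Dividing by 2 gives (2x - 21)/2.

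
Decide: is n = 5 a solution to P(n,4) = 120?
Yes

Solution: P(5,4) = 5·4·3·2 = 120, which equals 120.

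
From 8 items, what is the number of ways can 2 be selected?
C(8,2) = 8! / (2! × (8-2)!)
         = 8! / (2! × 6!)
         = 28
Final answer: 28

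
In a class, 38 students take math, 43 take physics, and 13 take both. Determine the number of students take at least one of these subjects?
68

Solution: |A∪B| = |A|+|B|-|A∩B| = 38+43-13 = 68.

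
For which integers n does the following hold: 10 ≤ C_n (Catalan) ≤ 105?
C_3=5; C_4=14; C_5=42; C_6=132. So valid n = 4, 5.
Final answer: 4, 5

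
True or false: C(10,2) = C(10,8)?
C(10,2) = C(10,10-2) by the symmetry property; both equal 45.

Answer: True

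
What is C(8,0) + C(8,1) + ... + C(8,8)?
256

Sum of binomial coefficients = 2^8 = 256.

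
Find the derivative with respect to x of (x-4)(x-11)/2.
(2x - 15)/2

Reasoning: d/dx[(x-4)(x-11)] = (x-11) + (x-4) = 2x - 15. Dividing by 2 gives (2x - 15)/2.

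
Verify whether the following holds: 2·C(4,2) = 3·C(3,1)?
False
Absorption identity k·C(n,k) = n·C(n-1,k-1). LHS = 2·6 = 12; RHS = 3·3 = 9.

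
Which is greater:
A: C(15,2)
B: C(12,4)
B

Explanation: A=C(15,2)=105, B=C(12,4)=495.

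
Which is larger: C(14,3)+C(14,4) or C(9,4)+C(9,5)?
C(14,3)+C(14,4)

First=1,365, Second=252.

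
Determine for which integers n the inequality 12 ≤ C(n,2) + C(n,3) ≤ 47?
5, 6
C(4,2)+C(4,3)=10; C(5,2)+C(5,3)=20; C(6,2)+C(6,3)=35; C(7,2)+C(7,3)=56. So valid n = 5, 6.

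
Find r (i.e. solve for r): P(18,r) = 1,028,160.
5

Working:
P(18,r) = 18·17·…·(18−r+1), a product of r factors. Multiplying down from 18: 18 = 18; 18·17 = 306; 18·17·16 = 4,896; 18·17·16·15 = 73,440; 18·17·16·15·14 = 1,028,160 ✓ (5 factors). So r = 5.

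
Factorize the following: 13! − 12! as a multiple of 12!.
13! − 12! = 13·12! − 12! = (13 − 1)·12! = 12 × 12! = 5,748,019,200.

Answer: 12 × 12! = 5,748,019,200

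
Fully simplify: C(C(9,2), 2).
630

Solution: C(9,2) = 36, then C(36, 2) = 630.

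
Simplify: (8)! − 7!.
35,280

(8)! − 7! = (8)·7! − 7! = (8−1)·7! = 7·7! = 35,280.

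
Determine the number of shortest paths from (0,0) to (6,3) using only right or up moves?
84

Choose 6 rights from 9 moves: C(9,6) = 84.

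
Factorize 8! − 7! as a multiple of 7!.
7 × 7! = 35,280

Reasoning: 8! − 7! = 8·7! − 7! = (8 − 1)·7! = 7 × 7! = 35,280.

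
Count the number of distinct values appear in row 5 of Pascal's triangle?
3

Row 5 has entries C(5,0)..C(5,5); by symmetry C(5,k)=C(5,5-k), giving 3 distinct values.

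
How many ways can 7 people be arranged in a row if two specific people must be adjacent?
1,440

Solution: Treat pair as unit: (7-1)! arrangements × 2 internal orders = 1,440.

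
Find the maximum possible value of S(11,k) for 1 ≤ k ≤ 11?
246,730

Working:
Row S(11,k) for k = 1..11 (via S(n,k) = k·S(n−1,k) + S(n−1,k−1)): 1, 1,023, 28,501, 145,750, 246,730, 179,487, 63,987, 11,880, 1,155, 55, 1. The row is unimodal; maximum at k = 5: 246,730.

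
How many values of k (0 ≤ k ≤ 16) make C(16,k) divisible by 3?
5

Solution: Checking C(16,k) mod 3 for k = 0..16: divisible at k = 2, 5, 8, 11, 14. That's 5 values.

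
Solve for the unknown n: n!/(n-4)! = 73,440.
18

Explanation: n!/(n-4)! = n×(n-1)×(n-2)×(n-3), a product of 4 consecutive integers ≈ (n−1.5)^4. 73,440^(1/4) + 1.5 ≈ 18.0; check n = 18: 18×17×16×15 = 73,440 ✓. So n = 18.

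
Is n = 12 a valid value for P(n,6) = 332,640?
No

Explanation: P(12,6) = 12·11·10·9·8·7 = 665,280, which does not equal 332,640.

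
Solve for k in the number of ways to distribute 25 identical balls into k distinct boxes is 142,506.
6

Reasoning: Stars and bars: the count is C(25+k−1, k−1), increasing in k. k=4: C(28,3) = 3,276, k=5: C(29,4) = 23,751, k=6: C(30,5) = 142,506 ✓. So k = 6.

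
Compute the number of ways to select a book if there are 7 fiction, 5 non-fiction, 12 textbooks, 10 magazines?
By the addition principle: 7 + 5 + 12 + 10 = 34.
Final answer: 34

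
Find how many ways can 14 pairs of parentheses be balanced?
2,674,440

Solution: Using the Catalan number formula: C_n = C(2n, n) / (n+1)
C_14 = C(28, 14) / (14+1)
     = 40116600 / 15
     = 2,674,440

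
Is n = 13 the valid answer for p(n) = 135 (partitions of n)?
No
Pentagonal recurrence p(n) = p(n−1) + p(n−2) − p(n−5) − p(n−7) + …: p(13) = p(12) + p(11) − p(8) − p(6) + p(1) = 77 + 56 − 22 − 11 + 1 = 101, which does not equal 135.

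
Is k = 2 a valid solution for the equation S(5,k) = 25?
No

S(5,2) = 2·S(4,2) + S(4,1) = 2·7 + 1 = 15, which does not equal 25.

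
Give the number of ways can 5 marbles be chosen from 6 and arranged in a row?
720

Explanation: P(6,5) = 6!/(6-5)! = 720.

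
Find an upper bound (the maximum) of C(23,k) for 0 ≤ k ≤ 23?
1,352,078
Maximum at k = 11 or k = 12: C(23,11) = 1,352,078.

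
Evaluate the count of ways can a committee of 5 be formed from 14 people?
C(14,5) = 14! / (5! × (14-5)!)
         = 14! / (5! × 9!)
         = 2,002

Answer: 2,002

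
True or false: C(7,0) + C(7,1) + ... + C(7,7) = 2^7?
Binomial theorem with x = y = 1: Σ C(7,i) = (1+1)^7 = 2^7 = 128. The statement holds.

Answer: True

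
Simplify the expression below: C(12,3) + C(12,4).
715

By Pascal's identity: C(13,4) = 715.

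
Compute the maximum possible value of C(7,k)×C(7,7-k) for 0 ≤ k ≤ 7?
1,225

Reasoning: C(7,k)·C(7,7-k) = C(7,k)², maximised at the centre k = 3: C(7,3)² = 1,225.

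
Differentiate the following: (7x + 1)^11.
77(7x + 1)^10

Working:
Chain rule: 11(7x+1)^{10} × 7 = 77(7x+1)^{10}.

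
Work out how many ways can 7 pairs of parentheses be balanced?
Using the Catalan number formula: C_n = C(2n, n) / (n+1)
C_7 = C(14, 7) / (7+1)
     = 3432 / 8
     = 429

Answer: 429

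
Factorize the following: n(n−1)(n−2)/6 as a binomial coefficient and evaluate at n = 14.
C(n,3); C(14,3) = 364

Solution: n(n−1)(n−2)/6 = n!/(3!(n−3)!) = C(n,3). At n = 14: C(14,3) = 364.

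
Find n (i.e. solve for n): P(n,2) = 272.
17

Explanation: P(n,2) = n(n−1) is increasing in n; n(n−1) ≈ (n−0.5)^2 = 272 gives n ≈ 17.0. Check: P(15,2) = 210, P(16,2) = 240, P(17,2) = 272 ✓. So n = 17.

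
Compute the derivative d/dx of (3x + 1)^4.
12(3x + 1)^3

Explanation: Chain rule: 4(3x+1)^{3} × 3 = 12(3x+1)^{3}.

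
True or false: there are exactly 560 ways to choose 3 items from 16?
True
C(16,3) = 560.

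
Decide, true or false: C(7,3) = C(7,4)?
True
Symmetry C(n,k) = C(n,n-k): C(7,3) = 35 and C(7,4) = 35. Both sides agree, so the statement holds.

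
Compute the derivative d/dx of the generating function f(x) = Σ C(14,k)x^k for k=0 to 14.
Term-by-term differentiation gives Σ k·C(14,k)x^{k-1} for k=1 to 14.

Answer: Σ k·C(14,k)x^(k-1) for k=1 to 14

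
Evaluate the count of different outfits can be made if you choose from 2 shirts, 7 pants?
14

By the multiplication principle: 2 × 7 = 14.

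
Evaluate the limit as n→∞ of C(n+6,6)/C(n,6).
1

Both numerator and denominator grow as n^6/6! for large n, so the ratio → 1.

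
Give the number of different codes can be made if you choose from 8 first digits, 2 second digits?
By the multiplication principle: 8 × 2 = 16.

Answer: 16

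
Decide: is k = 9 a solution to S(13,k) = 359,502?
S(13,9) = 9·S(12,9) + S(12,8) = 9·22,275 + 159,027 = 359,502, which equals 359,502.
Final answer: Yes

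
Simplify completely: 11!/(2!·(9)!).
55
This is C(11,2) = 55.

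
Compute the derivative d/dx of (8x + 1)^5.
40(8x + 1)^4

Explanation: Chain rule: 5(8x+1)^{4} × 8 = 40(8x+1)^{4}.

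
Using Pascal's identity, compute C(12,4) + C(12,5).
1,287

Solution: C(12,4) + C(12,5) = C(13,5) = 1,287.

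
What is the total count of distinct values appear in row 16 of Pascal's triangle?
9

Row 16 has entries C(16,0)..C(16,16); by symmetry C(16,k)=C(16,16-k), giving 9 distinct values.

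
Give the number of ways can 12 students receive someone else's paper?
176,214,841

Explanation: Using D(n) = (n-1)[D(n-1) + D(n-2)]:
D(12) = (12-1) × [D(11) + D(10)]
      = 11 × [14684570 + 1334961]
      = 11 × 16019531
      = 176,214,841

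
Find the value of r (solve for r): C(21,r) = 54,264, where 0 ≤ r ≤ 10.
6

Explanation: C(21,r) is increasing for 0 ≤ r ≤ 10. Stepping up (C(21,r+1) = C(21,r)·(21−r)/(r+1)): C(21,1) = 21, C(21,2) = 210, C(21,3) = 1,330, C(21,4) = 5,985, C(21,5) = 20,349, C(21,6) = 54,264 ✓. So r = 6.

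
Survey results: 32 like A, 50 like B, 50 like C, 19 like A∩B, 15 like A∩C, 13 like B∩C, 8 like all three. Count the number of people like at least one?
93
|A∪B∪C| = 32+50+50-19-15-13+8 = 93.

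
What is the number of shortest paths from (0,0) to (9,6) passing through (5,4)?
To (5,4): C(9,5)=126. From there: C(6,4)=15. Total: 1,890.

Answer: 1,890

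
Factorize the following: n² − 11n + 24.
(n − 3)(n − 8)

Seek roots whose sum is 11 and product is 24: (3, 8). So n² − 11n + 24 = (n − 3)(n − 8).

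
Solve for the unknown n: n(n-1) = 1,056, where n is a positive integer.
33
n² − n − 1,056 = 0, so n = (1 ± √(1 + 4·1,056))/2 = (1 ± √4,225)/2 = (1 ± 65)/2, i.e. n = 33 or n = -32. Taking the positive root, n = 33 (check: 33×32 = 1,056).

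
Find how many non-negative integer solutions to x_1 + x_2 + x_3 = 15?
C(15+3-1, 3-1) = 136.

Answer: 136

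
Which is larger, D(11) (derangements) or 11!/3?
D(11)

Explanation: D(11) = (11-1)·[D(10) + D(9)] = 10·[1,334,961 + 133,496] = 14,684,570; 11!/3 = 39,916,800/3 = 13,305,600.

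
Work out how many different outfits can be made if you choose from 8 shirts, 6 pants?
48
By the multiplication principle: 8 × 6 = 48.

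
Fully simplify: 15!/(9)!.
3,603,600

Solution: This equals 15×14×...×10 = 3,603,600.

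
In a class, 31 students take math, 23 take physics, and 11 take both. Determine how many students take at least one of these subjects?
|A∪B| = |A|+|B|-|A∩B| = 31+23-11 = 43.
Final answer: 43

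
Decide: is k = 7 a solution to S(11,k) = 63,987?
S(11,7) = 7·S(10,7) + S(10,6) = 7·5,880 + 22,827 = 63,987, which equals 63,987.

Answer: Yes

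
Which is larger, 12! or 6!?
12!

Working:
12!=479,001,600, 6!=720. 12! > 6!.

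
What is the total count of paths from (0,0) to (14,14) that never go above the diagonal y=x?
2,674,440
Counted by the Catalan number C_14: C_14 = C(28,14)/(14+1) = 40,116,600/15 = 2,674,440.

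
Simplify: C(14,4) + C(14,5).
3,003

Reasoning: By Pascal's identity: C(15,5) = 3,003.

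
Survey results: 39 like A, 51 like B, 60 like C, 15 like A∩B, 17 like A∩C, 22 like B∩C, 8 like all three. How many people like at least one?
104
|A∪B∪C| = 39+51+60-15-17-22+8 = 104.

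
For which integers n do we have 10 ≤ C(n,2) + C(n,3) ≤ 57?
4, 5, 6, 7

C(3,2)+C(3,3)=4; C(4,2)+C(4,3)=10; C(5,2)+C(5,3)=20; C(6,2)+C(6,3)=35; C(7,2)+C(7,3)=56; C(8,2)+C(8,3)=84. So valid n = 4, 5, 6, 7.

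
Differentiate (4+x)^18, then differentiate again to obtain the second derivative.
306(4+x)^16

First derivative: 18(4+x)^{17}. Second derivative: 18·17·(4+x)^{16} = 306(4+x)^{16}.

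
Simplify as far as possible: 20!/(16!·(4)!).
This is C(20,16) = 4,845.

Answer: 4,845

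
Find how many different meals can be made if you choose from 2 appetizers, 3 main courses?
6

Reasoning: By the multiplication principle: 2 × 3 = 6.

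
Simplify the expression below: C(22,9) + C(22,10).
1,144,066

By Pascal's identity: C(23,10) = 1,144,066.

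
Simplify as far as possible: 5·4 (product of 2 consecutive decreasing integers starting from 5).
20
This is P(5,2) = 5!/(3)! = 20.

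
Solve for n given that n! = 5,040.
7

n! is strictly increasing. 5! = 120, 6! = 720, 7! = 5,040 ✓. So n = 7.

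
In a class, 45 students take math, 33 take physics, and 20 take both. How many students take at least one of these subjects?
|A∪B| = |A|+|B|-|A∩B| = 45+33-20 = 58.
Final answer: 58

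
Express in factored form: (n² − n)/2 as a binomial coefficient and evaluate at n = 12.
C(n,2); C(12,2) = 66

Working:
(n² − n)/2 = n(n−1)/2 = C(n,2). At n = 12: C(12,2) = 66.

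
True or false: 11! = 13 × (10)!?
False

Working:
11! = 11 × 10! = 39,916,800, but 13 × 10! = 47,174,400.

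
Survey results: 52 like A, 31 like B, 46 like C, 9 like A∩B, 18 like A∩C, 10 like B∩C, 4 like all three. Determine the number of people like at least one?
96

|A∪B∪C| = 52+31+46-9-18-10+4 = 96.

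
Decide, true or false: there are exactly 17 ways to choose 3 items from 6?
C(6,3) = 20 ≠ 17.
Final answer: False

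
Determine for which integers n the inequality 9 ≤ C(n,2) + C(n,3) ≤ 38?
C(3,2)+C(3,3)=4; C(4,2)+C(4,3)=10; C(5,2)+C(5,3)=20; C(6,2)+C(6,3)=35; C(7,2)+C(7,3)=56. So valid n = 4, 5, 6.
Final answer: 4, 5, 6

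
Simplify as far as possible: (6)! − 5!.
(6)! − 5! = (6)·5! − 5! = (6−1)·5! = 5·5! = 600.

Answer: 600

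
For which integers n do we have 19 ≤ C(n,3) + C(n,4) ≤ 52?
6

Working:
C(5,3)+C(5,4)=15; C(6,3)+C(6,4)=35; C(7,3)+C(7,4)=70. So valid n = 6.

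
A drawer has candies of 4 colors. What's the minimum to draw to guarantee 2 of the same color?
Worst case: 1 of each = 4. One more: 5.
Final answer: 5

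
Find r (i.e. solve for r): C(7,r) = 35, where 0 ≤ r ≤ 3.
C(7,r) is increasing for 0 ≤ r ≤ 3. Stepping up (C(7,r+1) = C(7,r)·(7−r)/(r+1)): C(7,1) = 7, C(7,2) = 21, C(7,3) = 35 ✓. So r = 3.

Answer: 3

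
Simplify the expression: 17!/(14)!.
This equals 17×16×15 = 4,080.
Final answer: 4,080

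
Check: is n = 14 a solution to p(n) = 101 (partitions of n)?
No

Pentagonal recurrence p(n) = p(n−1) + p(n−2) − p(n−5) − p(n−7) + …: p(14) = p(13) + p(12) − p(9) − p(7) + p(2) = 101 + 77 − 30 − 15 + 2 = 135, which does not equal 101.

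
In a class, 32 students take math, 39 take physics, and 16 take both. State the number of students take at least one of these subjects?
55
|A∪B| = |A|+|B|-|A∩B| = 32+39-16 = 55.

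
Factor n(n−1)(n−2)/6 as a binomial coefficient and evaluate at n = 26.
n(n−1)(n−2)/6 = n!/(3!(n−3)!) = C(n,3). At n = 26: C(26,3) = 2,600.
Final answer: C(n,3); C(26,3) = 2,600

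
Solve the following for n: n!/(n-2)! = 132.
12
n!/(n-2)! = n×(n-1), a product of 2 consecutive integers ≈ (n−0.5)^2. 132^(1/2) + 0.5 ≈ 12.0; check n = 12: 12×11 = 132 ✓. So n = 12.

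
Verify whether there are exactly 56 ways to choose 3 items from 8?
C(8,3) = 56.
Final answer: True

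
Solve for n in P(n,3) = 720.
10

Reasoning: P(n,3) = n(n−1)(n−2) is increasing in n; n(n−1)(n−2) ≈ (n−1)^3 = 720 gives n ≈ 10.0. Check: P(8,3) = 336, P(9,3) = 504, P(10,3) = 720 ✓. So n = 10.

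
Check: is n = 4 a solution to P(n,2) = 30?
P(4,2) = 4·3 = 12, which does not equal 30.
Final answer: No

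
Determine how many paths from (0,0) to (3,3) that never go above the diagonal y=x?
5

Solution: Counted by the Catalan number C_3: C_3 = C(6,3)/(3+1) = 20/4 = 5.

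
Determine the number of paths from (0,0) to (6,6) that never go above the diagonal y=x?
132

Solution: Counted by the Catalan number C_6: C_6 = C(12,6)/(6+1) = 924/7 = 132.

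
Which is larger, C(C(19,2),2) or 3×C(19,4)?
C(C(19,2),2)

Solution: C(C(19,2),2)=14,535, 3×C(19,4)=11,628.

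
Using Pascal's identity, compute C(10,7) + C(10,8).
C(10,7) + C(10,8) = C(11,8) = 165.

Answer: 165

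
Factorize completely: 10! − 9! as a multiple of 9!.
9 × 9! = 3,265,920

Solution: 10! − 9! = 10·9! − 9! = (10 − 1)·9! = 9 × 9! = 3,265,920.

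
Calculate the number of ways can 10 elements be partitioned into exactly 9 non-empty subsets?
45
This equals S(10,9), the Stirling number of the 2nd kind.
Using the Stirling recurrence: S(n,k) = k·S(n-1,k) + S(n-1,k-1)
S(10,9) = 9·S(9,9) + S(9,8)
         = 9·1 + 36
         = 9 + 36
         = 45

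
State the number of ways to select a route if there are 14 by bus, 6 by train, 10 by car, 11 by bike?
By the addition principle: 14 + 6 + 10 + 11 = 41.
Final answer: 41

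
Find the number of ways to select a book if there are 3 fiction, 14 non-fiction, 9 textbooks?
26

Solution: By the addition principle: 3 + 14 + 9 = 26.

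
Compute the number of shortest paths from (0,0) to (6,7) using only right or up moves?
1,716

Reasoning: Choose 6 rights from 13 moves: C(13,6) = 1,716.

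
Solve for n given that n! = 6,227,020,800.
13
n! is strictly increasing. 11! = 39,916,800, 12! = 479,001,600, 13! = 6,227,020,800 ✓. So n = 13.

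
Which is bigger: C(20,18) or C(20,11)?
C(20,11)

Working:
C(20,18)=190, C(20,11)=167,960.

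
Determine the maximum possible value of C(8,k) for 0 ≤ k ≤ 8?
70

Working:
Maximum at k = 4: C(8,4) = 70.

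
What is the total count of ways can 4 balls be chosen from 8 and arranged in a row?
1,680

Solution: P(8,4) = 8!/(8-4)! = 1,680.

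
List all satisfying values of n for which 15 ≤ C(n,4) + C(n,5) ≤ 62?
6, 7

Solution: C(5,4)+C(5,5)=6; C(6,4)+C(6,5)=21; C(7,4)+C(7,5)=56; C(8,4)+C(8,5)=126. So valid n = 6, 7.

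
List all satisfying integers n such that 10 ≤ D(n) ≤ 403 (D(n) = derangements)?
Using D(n) = (n−1)[D(n−1) + D(n−2)] with D(1)=0, D(2)=1: D(4)=9; D(5)=44; D(6)=265; D(7)=1,854. So valid n = 5, 6.

Answer: 5, 6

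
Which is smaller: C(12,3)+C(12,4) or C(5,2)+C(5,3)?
C(5,2)+C(5,3)

Working:
First=715, Second=20.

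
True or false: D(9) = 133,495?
False

Derangements of 9 elements: D(9) = (9-1)·[D(8) + D(7)] = 8·[14,833 + 1,854] = 133,496.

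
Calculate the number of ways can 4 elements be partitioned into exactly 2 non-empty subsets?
This equals S(4,2), the Stirling number of the 2nd kind.
Using the Stirling recurrence: S(n,k) = k·S(n-1,k) + S(n-1,k-1)
S(4,2) = 2·S(3,2) + S(3,1)
         = 2·3 + 1
         = 6 + 1
         = 7

Answer: 7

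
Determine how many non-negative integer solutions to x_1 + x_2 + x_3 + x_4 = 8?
165

Solution: C(8+4-1, 4-1) = 165.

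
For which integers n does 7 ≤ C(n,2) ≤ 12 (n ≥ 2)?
5

Reasoning: C(4,2)=6; C(5,2)=10; C(6,2)=15. So valid n = 5.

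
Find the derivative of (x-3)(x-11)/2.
(2x - 14)/2

d/dx[(x-3)(x-11)] = (x-11) + (x-3) = 2x - 14. Dividing by 2 gives (2x - 14)/2.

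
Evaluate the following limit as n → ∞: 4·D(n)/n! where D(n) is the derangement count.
D(n)/n! → 1/e, so 4·D(n)/n! → 4/e.

Answer: 4/e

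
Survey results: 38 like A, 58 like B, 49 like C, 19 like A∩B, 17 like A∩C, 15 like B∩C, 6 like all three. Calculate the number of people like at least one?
100

Reasoning: |A∪B∪C| = 38+58+49-19-17-15+6 = 100.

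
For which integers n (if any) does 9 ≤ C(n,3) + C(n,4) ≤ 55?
5, 6

Working:
C(4,3)+C(4,4)=5; C(5,3)+C(5,4)=15; C(6,3)+C(6,4)=35; C(7,3)+C(7,4)=70. So valid n = 5, 6.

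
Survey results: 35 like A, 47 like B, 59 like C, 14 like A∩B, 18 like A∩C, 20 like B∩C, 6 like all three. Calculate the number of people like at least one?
95
|A∪B∪C| = 35+47+59-14-18-20+6 = 95.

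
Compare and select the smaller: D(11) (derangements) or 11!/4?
11!/4

Working:
D(11) = (11-1)·[D(10) + D(9)] = 10·[1,334,961 + 133,496] = 14,684,570; 11!/4 = 39,916,800/4 = 9,979,200.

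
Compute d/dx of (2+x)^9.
9(2+x)^8

Explanation: Using the power rule: d/dx (2+x)^9 = 9(2+x)^{8}.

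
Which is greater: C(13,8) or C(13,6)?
C(13,8)=1,287, C(13,6)=1,716.
Final answer: C(13,6)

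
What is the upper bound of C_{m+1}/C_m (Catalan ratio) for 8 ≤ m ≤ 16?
11/3

Explanation: C_{m+1}/C_m = 2(2m+1)/(m+2), which increases with m. Maximum at m = 16: 2·33/18 = 11/3.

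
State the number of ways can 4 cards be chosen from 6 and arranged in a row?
P(6,4) = 6!/(6-4)! = 360.
Final answer: 360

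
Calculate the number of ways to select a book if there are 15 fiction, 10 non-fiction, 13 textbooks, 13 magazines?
51

By the addition principle: 15 + 10 + 13 + 13 = 51.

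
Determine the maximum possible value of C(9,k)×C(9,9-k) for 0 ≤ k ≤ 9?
15,876

Explanation: C(9,k)·C(9,9-k) = C(9,k)², maximised at the centre k = 4: C(9,4)² = 15,876.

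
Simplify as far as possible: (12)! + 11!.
(12)! + 11! = (12)·11! + 11! = (12+1)·11! = 13·11! = 518,918,400.

Answer: 518,918,400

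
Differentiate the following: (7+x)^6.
6(7+x)^5

Working:
Using the power rule: d/dx (7+x)^6 = 6(7+x)^{5}.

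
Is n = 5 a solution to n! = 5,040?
No
5! = 5·4! = 5·24 = 120, which does not equal 5,040.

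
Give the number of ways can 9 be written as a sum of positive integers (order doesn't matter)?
30

Solution: Pentagonal recurrence p(n) = p(n−1) + p(n−2) − p(n−5) − p(n−7) + …: p(9) = p(8) + p(7) − p(4) − p(2) = 22 + 15 − 5 − 2 = 30.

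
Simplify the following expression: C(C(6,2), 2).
C(6,2) = 15, then C(15, 2) = 105.
Final answer: 105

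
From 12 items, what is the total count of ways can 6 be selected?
924

Reasoning: C(12,6) = 12! / (6! × (12-6)!)
         = 12! / (6! × 6!)
         = 924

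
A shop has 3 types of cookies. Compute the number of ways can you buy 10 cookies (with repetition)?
66

Explanation: Stars and bars: C(10+3-1, 10) = C(12, 10) = 66.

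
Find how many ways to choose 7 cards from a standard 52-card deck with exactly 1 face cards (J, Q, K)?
12 face cards and 40 non-face cards: C(12,1) × C(40,6) = 12 × 3,838,380 = 46,060,560.
Final answer: 46,060,560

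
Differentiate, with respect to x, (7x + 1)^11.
77(7x + 1)^10

Chain rule: 11(7x+1)^{10} × 7 = 77(7x+1)^{10}.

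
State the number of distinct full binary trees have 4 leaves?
Using the Catalan number formula: C_n = C(2n, n) / (n+1)
C_3 = C(6, 3) / (3+1)
     = 20 / 4
     = 5
Final answer: 5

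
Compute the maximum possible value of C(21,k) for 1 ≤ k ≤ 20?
C(21,k) is maximised at the centre of the row: C(21,10) = 352,716.

Answer: 352,716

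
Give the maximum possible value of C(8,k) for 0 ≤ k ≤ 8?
Maximum at k = 4: C(8,4) = 70.
Final answer: 70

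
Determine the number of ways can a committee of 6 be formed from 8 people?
C(8,6) = 8! / (6! × (8-6)!)
         = 8! / (6! × 2!)
         = 28
Final answer: 28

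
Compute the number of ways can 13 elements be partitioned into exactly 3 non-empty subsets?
261,625

This equals S(13,3), the Stirling number of the 2nd kind.
Using the Stirling recurrence: S(n,k) = k·S(n-1,k) + S(n-1,k-1)
S(13,3) = 3·S(12,3) + S(12,2)
         = 3·86526 + 2047
         = 259578 + 2047
         = 261,625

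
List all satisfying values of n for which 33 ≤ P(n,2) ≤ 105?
7, 8, 9, 10
P(6,2)=30; P(7,2)=42; P(8,2)=56; P(9,2)=72; P(10,2)=90; P(11,2)=110. So valid n = 7, 8, 9, 10.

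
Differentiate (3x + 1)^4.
12(3x + 1)^3

Working:
Chain rule: 4(3x+1)^{3} × 3 = 12(3x+1)^{3}.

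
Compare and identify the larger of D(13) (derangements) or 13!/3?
D(13)
D(13) = (13-1)·[D(12) + D(11)] = 12·[176,214,841 + 14,684,570] = 2,290,792,932; 13!/3 = 6,227,020,800/3 = 2,075,673,600.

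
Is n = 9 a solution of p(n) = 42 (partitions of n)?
Pentagonal recurrence p(n) = p(n−1) + p(n−2) − p(n−5) − p(n−7) + …: p(9) = p(8) + p(7) − p(4) − p(2) = 22 + 15 − 5 − 2 = 30, which does not equal 42.

Answer: No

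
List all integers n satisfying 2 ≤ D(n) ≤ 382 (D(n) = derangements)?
3, 4, 5, 6

Reasoning: Using D(n) = (n−1)[D(n−1) + D(n−2)] with D(1)=0, D(2)=1: D(2)=1; D(3)=2; D(4)=9; D(5)=44; D(6)=265; D(7)=1,854. So valid n = 3, 4, 5, 6.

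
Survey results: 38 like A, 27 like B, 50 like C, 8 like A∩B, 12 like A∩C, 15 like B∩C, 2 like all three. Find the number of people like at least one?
82
|A∪B∪C| = 38+27+50-8-12-15+2 = 82.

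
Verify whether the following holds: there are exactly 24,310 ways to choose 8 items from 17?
True

Working:
C(17,8) = 24,310.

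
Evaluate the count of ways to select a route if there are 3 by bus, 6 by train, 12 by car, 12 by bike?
By the addition principle: 3 + 6 + 12 + 12 = 33.

Answer: 33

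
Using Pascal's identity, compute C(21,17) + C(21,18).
7,315
C(21,17) + C(21,18) = C(22,18) = 7,315.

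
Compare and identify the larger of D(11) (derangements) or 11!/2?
11!/2

Solution: D(11) = (11-1)·[D(10) + D(9)] = 10·[1,334,961 + 133,496] = 14,684,570; 11!/2 = 39,916,800/2 = 19,958,400.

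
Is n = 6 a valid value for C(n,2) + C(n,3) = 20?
No
C(6,2) + C(6,3) = 15 + 20 = 35, which does not equal 20.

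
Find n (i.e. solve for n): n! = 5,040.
n! is strictly increasing. 5! = 120, 6! = 720, 7! = 5,040 ✓. So n = 7.
Final answer: 7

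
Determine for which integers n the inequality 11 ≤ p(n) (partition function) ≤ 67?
Tabulating p(n) via p(n) = p(n−1) + p(n−2) − p(n−5) − p(n−7) + …: p(5)=7; p(6)=11; p(7)=15; p(8)=22; p(9)=30; p(10)=42; p(11)=56; p(12)=77. So valid n = 6, 7, 8, 9, 10, 11.
Final answer: 6, 7, 8, 9, 10, 11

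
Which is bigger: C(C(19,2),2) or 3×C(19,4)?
C(C(19,2),2)
C(C(19,2),2)=14,535, 3×C(19,4)=11,628.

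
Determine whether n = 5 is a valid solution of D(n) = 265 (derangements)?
D(5) = (5-1)·[D(4) + D(3)] = 4·[9 + 2] = 44, which does not equal 265.

Answer: No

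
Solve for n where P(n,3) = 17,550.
27

Working:
P(n,3) = n(n−1)(n−2) is increasing in n; n(n−1)(n−2) ≈ (n−1)^3 = 17,550 gives n ≈ 27.0. Check: P(25,3) = 13,800, P(26,3) = 15,600, P(27,3) = 17,550 ✓. So n = 27.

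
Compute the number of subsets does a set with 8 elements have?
256

Each element can be included or excluded: 2^8 = 256.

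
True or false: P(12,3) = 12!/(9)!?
True

Reasoning: Permutation formula P(n,k) = n!/(n-k)!: 12!/9! = 479,001,600/362,880 = 1,320 = P(12,3). The statement holds.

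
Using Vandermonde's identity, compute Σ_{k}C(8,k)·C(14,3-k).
= C(8+14,3) = C(22,3) = 1,540.

Answer: 1,540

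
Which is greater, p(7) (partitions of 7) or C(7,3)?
C(7,3)

Reasoning: Pentagonal recurrence p(n) = p(n−1) + p(n−2) − p(n−5) − p(n−7) + …: p(7) = p(6) + p(5) − p(2) − p(0) = 11 + 7 − 2 − 1 = 15; C(7,3) = 35.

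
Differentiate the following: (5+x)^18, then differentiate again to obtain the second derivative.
306(5+x)^16

Solution: First derivative: 18(5+x)^{17}. Second derivative: 18·17·(5+x)^{16} = 306(5+x)^{16}.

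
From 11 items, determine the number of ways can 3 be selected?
165

Explanation: C(11,3) = 11! / (3! × (11-3)!)
         = 11! / (3! × 8!)
         = 165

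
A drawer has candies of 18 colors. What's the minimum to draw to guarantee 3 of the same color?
37

Explanation: Worst case: 2 of each = 36. One more: 37.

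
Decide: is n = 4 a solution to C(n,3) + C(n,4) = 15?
C(4,3) + C(4,4) = 4 + 1 = 5, which does not equal 15.
Final answer: No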